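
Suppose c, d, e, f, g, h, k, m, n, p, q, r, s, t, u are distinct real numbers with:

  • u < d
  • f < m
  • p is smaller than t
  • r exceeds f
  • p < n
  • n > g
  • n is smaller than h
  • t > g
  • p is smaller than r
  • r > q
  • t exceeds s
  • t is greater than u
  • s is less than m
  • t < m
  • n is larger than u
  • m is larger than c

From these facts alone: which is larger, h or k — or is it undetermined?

Following every chain through k: nothing is chained to k.
h is not reached, and no chain runs the other way from h to k.
So the given relations leave the order of k and h undetermined.

undetermined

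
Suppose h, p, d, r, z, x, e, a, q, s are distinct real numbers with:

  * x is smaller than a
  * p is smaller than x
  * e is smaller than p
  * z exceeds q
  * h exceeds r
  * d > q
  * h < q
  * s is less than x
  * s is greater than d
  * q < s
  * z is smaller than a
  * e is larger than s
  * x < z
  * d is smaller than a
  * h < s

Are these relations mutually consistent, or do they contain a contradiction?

Every relation is compatible with r < h < q < d < s < e < p < x < z < a; the set is consistent.

consistent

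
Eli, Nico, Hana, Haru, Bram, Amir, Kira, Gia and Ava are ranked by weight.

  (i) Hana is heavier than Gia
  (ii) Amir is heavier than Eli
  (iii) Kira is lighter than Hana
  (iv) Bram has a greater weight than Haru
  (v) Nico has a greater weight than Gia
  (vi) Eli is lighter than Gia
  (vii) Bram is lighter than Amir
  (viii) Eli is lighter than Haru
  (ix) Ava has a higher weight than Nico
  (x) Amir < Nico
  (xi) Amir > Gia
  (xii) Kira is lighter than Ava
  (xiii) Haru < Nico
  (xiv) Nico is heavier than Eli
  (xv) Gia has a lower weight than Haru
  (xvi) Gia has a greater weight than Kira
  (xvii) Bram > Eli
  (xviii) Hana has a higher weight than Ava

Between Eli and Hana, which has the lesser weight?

Eli < Gia < Haru < Bram < Amir < Nico < Ava < Hana, by transitivity through Gia, Haru, Bram, Amir, Nico, Ava.
So Eli < Hana; Eli is the lighter of the two.

Eli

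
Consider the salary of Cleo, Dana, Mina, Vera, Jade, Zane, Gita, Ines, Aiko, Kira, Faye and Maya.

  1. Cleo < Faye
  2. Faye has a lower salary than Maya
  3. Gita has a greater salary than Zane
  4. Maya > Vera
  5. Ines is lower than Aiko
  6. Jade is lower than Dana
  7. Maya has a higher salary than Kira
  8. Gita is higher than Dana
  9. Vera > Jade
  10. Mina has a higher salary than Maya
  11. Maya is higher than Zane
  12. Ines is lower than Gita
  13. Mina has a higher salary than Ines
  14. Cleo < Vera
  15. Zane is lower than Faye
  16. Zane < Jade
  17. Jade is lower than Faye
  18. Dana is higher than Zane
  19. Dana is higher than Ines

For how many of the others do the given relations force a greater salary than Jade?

From Jade the given relations immediately reach Dana, Vera, Faye.
From those, Maya, Gita — 5 in total.
From those, Mina — 6 in total.
Nothing else is reachable above Jade; 6 in all.

6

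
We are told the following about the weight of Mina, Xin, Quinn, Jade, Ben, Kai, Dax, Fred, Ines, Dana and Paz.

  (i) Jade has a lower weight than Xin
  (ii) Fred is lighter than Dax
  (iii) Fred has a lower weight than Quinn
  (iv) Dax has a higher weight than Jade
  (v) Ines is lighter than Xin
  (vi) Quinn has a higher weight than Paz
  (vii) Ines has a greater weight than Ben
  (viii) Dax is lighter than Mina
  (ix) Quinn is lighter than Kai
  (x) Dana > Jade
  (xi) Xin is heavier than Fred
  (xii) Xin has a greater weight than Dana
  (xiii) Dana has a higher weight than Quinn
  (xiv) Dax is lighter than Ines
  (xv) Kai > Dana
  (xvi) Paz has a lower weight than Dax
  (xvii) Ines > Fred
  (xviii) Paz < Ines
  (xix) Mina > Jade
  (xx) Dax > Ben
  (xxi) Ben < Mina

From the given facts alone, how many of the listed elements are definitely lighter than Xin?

Directly below Xin: Jade, Fred, Dana, Ines.
One step further: Ben, Paz, Dax, Quinn (8 so far).
Nothing else is reachable below Xin; 8 in all.

8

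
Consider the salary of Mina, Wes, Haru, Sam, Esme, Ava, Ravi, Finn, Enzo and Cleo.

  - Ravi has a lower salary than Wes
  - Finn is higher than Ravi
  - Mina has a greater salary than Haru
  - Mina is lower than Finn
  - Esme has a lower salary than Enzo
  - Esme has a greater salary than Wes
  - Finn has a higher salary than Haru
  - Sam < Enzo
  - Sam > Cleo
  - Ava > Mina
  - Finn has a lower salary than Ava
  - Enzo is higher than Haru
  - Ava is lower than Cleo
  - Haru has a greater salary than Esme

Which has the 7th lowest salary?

Ava

Piecing the relations together gives one ordering: Ravi < Wes < Esme < Haru < Mina < Finn < Ava < Cleo < Sam < Enzo.
The 7th smallest is Ava.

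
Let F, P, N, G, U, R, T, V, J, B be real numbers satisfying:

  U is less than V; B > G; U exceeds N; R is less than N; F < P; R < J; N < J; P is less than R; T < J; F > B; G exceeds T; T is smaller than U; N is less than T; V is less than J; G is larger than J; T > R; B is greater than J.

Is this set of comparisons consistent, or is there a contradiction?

We have P < R stated directly, yet also R < N < T < U < V < J < G < B < F < P by chaining the others — so R < P. Contradiction.

inconsistent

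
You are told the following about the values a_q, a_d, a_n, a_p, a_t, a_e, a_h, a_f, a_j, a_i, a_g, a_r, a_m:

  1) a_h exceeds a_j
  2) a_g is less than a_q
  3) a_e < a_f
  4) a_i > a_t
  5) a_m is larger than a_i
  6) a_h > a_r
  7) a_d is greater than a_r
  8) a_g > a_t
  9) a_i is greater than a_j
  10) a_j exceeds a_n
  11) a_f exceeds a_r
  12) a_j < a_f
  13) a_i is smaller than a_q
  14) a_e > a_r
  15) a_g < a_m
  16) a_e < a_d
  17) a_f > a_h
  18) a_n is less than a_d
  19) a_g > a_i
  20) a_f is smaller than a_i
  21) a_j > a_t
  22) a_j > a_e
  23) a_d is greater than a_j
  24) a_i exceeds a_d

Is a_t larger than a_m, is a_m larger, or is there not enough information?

a_m

The relevant relations are a_t < a_j; a_j < a_h; a_h < a_f; a_f < a_i; a_i < a_m.
Together: a_t < a_j < a_h < a_f < a_i < a_m.
So a_m is larger.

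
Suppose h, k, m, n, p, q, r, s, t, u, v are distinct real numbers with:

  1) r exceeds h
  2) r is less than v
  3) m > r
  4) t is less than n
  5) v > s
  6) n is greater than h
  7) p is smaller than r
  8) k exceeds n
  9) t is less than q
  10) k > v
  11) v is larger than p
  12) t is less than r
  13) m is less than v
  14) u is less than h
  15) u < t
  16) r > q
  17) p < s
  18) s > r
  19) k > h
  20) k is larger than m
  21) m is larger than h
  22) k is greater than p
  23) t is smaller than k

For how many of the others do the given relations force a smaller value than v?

Directly below v: p, r, s, m.
One step further: h, t, q (7 so far).
One step further: u (8 so far).
Nothing else is reachable below v; 8 in all.

8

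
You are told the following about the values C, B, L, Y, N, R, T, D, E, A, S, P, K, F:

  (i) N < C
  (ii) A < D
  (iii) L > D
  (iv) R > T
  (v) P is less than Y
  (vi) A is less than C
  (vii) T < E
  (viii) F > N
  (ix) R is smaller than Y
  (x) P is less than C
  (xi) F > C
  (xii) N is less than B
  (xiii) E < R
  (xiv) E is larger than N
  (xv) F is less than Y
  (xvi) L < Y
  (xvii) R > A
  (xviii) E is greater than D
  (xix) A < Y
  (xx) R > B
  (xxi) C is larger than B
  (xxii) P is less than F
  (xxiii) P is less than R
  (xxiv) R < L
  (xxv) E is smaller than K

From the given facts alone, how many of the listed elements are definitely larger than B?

Directly above B: C, R.
One step further: F, L, Y (5 so far).
Nothing else is reachable above B; 5 in all.

5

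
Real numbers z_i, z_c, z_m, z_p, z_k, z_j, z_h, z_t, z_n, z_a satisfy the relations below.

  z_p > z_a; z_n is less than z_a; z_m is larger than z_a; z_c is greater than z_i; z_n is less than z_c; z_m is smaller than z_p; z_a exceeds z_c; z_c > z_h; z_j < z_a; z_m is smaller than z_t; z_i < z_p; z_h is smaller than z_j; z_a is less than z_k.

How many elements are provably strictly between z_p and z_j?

2

The relations place z_j below z_p. An element lies strictly between them when it is forced above z_j and also forced below z_p.
Above z_j: {z_a, z_m, z_k, z_t}. Below z_p: {z_h, z_i, z_n, z_c, z_a, z_m}.
Intersection: {z_a, z_m} — 2.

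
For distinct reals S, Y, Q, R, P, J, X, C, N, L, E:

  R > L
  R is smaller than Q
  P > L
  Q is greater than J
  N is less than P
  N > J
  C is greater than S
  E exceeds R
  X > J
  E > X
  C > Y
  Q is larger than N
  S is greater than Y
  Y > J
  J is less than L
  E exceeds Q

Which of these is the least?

J

L is not least since J < L; Y is not least since J < Y; N is not least since J < N; R is not least since L < R; X is not least since J < X; S is not least since Y < S; C is not least since Y < C; Q is not least since N < Q; P is not least since N < P; E is not least since R < E.
Only J has nothing below it, so J is the least.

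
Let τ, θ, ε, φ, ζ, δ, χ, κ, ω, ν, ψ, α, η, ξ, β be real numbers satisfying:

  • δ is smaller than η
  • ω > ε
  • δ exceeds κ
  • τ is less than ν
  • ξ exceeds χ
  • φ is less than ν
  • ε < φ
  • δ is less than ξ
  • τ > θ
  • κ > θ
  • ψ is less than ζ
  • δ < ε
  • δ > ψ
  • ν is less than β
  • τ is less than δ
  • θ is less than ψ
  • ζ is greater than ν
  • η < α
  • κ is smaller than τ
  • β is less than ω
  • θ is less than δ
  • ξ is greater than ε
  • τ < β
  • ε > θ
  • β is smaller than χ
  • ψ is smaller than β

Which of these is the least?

Chaining upward from θ: directly above it, κ, τ, ψ, δ, ε; then φ, ν, ζ, η, β, ξ, ω; then χ, α.
That covers every other element, and nothing is given below θ, so θ is the least.

θ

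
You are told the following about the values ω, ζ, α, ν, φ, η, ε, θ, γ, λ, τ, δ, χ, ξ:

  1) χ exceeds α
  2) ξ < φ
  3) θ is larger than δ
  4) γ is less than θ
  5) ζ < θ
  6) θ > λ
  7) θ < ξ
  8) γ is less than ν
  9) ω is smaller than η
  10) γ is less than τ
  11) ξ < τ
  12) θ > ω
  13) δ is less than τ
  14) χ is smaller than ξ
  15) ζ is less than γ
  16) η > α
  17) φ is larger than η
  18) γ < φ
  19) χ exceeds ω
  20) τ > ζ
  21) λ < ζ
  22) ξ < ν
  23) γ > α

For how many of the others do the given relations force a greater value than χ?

Directly above χ: ξ.
One step further: φ, τ, ν (4 so far).
Nothing else is reachable above χ; 4 in all.

4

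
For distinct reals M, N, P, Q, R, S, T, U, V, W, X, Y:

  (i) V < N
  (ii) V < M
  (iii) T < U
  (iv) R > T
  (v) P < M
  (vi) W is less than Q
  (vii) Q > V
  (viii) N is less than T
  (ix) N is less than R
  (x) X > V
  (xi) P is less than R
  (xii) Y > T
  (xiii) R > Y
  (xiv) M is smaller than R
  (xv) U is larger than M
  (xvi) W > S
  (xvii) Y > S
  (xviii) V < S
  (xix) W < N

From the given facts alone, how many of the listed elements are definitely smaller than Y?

5

From Y the given relations immediately reach S, T.
From those, V, N — 4 in total.
From those, W — 5 in total.
No other element is forced below Y by the given relations, so the count is 5.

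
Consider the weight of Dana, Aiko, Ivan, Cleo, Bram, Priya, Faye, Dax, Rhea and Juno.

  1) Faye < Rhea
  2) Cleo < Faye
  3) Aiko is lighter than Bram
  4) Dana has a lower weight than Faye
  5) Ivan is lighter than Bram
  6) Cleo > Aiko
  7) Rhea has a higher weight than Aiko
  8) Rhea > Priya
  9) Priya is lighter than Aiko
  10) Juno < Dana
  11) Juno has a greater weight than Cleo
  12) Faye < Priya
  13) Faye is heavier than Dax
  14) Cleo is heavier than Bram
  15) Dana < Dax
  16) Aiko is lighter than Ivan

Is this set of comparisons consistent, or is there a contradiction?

Chaining the given relations yields Aiko < Ivan < Bram < Cleo < Juno < Dana < Dax < Faye < Priya, so Aiko < Priya. But one relation states Priya < Aiko. These cannot both hold.

inconsistent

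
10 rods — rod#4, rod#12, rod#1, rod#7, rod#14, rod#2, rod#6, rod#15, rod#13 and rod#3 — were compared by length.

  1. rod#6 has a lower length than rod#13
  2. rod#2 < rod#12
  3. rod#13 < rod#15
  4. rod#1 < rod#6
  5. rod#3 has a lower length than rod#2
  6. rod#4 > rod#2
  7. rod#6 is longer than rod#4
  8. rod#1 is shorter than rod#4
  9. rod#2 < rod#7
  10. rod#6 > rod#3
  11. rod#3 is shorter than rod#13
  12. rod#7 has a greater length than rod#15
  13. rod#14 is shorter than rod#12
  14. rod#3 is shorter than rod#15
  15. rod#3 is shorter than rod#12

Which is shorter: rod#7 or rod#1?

rod#1 < rod#4 and rod#4 < rod#6 give rod#1 < rod#6.
Then rod#6 < rod#13 extends the chain to rod#13.
Then rod#13 < rod#15 extends the chain to rod#15.
With rod#15 < rod#7: rod#1 < rod#4 < rod#6 < rod#13 < rod#15 < rod#7.
So rod#1 < rod#7; rod#1 is the shorter of the two.

rod#1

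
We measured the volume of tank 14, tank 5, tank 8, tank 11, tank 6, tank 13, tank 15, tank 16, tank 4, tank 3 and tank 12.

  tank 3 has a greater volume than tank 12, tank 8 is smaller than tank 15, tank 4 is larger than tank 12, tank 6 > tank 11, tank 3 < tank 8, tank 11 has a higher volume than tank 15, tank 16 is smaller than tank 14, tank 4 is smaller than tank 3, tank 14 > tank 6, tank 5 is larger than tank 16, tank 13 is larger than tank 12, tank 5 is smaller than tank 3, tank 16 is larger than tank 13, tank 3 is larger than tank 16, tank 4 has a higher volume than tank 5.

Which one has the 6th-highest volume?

tank 3

The consecutive relations fix a unique order: tank 12 < tank 13 < tank 16 < tank 5 < tank 4 < tank 3 < tank 8 < tank 15 < tank 11 < tank 6 < tank 14.
The 6th largest is tank 3.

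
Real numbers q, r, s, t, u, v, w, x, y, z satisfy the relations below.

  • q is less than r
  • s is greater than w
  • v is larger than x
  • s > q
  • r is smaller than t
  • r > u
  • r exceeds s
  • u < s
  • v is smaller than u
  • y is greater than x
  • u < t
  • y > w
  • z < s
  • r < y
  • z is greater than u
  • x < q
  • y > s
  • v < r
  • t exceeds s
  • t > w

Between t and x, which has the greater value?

Link the given pairs in sequence: x < v; v < u; u < z; z < s; s < t.
Chaining these gives x < v < u < z < s < t.
So x < t; t is the larger of the two.

t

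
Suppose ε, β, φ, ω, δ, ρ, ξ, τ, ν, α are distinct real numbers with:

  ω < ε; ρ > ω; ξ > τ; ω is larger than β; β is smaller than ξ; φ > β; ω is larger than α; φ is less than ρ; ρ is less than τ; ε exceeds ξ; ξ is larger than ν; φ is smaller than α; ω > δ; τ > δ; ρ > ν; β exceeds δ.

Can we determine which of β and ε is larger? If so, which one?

β < φ and φ < α give β < α.
Then α < ω extends the chain to ω.
With ω < ρ: β < φ < α < ω < ρ.
Then ρ < τ extends the chain to τ.
With τ < ξ: β < φ < α < ω < ρ < τ < ξ.
With ξ < ε: β < φ < α < ω < ρ < τ < ξ < ε.
So ε is larger.

ε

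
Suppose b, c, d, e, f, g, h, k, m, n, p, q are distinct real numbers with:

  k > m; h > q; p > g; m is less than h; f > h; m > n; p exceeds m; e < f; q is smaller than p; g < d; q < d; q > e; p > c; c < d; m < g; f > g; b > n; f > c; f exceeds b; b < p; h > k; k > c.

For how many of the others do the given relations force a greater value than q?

Directly above q: h, d, p.
One step further: f (4 so far).
No other element is forced above q by the given relations, so the count is 4.

4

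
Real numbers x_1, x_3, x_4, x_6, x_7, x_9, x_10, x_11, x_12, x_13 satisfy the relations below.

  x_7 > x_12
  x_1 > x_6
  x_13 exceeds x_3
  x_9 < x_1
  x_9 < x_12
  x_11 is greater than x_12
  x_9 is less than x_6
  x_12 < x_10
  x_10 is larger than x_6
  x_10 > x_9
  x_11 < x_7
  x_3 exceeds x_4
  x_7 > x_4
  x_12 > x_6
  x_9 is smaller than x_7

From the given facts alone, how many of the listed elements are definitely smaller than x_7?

5

Directly below x_7: x_9, x_4, x_12, x_11.
One step further: x_6 (5 so far).
No other element is forced below x_7 by the given relations, so the count is 5.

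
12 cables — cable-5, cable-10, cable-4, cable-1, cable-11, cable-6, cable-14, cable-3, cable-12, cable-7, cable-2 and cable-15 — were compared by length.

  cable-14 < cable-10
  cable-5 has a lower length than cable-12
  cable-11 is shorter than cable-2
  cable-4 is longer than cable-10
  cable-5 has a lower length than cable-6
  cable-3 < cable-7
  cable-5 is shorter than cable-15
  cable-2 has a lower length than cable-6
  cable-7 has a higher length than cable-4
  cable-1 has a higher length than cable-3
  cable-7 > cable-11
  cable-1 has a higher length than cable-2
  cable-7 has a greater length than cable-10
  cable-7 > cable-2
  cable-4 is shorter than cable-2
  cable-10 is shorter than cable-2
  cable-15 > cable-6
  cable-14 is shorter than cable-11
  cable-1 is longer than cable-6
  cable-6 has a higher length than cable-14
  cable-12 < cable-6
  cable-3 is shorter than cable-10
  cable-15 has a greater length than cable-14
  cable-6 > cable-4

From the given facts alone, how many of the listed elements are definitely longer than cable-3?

Directly above cable-3: cable-10, cable-7, cable-1.
One step further: cable-4, cable-2 (5 so far).
One step further: cable-6 (6 so far).
One step further: cable-15 (7 so far).
Nothing else is reachable above cable-3; 7 in all.

7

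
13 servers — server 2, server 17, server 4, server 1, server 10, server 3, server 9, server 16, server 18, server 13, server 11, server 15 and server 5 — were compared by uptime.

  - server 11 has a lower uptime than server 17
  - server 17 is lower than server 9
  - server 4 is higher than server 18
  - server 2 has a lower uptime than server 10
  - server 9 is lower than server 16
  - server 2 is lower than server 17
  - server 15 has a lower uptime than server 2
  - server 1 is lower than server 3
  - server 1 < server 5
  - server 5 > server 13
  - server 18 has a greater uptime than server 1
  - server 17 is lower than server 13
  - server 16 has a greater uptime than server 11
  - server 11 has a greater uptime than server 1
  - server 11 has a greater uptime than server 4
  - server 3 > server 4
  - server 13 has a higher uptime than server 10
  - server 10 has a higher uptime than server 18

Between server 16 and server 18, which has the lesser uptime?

server 18 < server 4 and server 4 < server 11 give server 18 < server 11.
Then server 11 < server 17 extends the chain to server 17.
Then server 17 < server 9 extends the chain to server 9.
Then server 9 < server 16 extends the chain to server 16.
So server 18 < server 16; server 18 is the lower of the two.

server 18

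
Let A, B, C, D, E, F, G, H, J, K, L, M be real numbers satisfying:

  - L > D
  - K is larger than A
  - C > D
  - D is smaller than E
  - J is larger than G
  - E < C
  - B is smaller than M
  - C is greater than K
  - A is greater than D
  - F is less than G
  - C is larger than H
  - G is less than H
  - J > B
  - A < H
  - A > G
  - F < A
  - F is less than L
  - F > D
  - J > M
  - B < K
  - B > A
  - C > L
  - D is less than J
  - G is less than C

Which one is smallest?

D

F is not least since D < F; G is not least since F < G; A is not least since F < A; B is not least since A < B; K is not least since B < K; H is not least since A < H; E is not least since D < E; M is not least since B < M; J is not least since B < J; L is not least since D < L; C is not least since G < C.
Only D has nothing below it, so D is the smallest.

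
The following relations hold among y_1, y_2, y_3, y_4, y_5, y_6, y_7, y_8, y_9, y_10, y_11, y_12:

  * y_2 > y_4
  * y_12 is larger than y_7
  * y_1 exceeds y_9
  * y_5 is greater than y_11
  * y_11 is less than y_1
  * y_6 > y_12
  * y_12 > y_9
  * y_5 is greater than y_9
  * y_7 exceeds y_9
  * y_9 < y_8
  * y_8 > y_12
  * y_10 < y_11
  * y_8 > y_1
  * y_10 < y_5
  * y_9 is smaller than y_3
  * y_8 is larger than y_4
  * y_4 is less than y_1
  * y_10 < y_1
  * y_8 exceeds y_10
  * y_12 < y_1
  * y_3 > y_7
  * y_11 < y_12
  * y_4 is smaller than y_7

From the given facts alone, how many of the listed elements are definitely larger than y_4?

The elements the relations force above y_4 are y_7, y_12, y_6, y_1, y_2, y_8, y_3 — no chain reaches any other.
That is 7.

7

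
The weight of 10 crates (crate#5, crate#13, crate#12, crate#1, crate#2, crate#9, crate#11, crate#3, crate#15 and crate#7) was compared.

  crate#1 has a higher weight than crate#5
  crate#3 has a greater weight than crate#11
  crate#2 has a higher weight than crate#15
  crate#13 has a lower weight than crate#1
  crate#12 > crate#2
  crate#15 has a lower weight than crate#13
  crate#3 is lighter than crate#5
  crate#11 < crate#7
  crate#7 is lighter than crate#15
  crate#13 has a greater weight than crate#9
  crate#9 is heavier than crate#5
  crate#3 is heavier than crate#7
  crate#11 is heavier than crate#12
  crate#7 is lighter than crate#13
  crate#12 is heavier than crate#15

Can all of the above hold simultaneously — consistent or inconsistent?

inconsistent

Chaining the given relations yields crate#7 < crate#15 < crate#2 < crate#12 < crate#11, so crate#7 < crate#11. But one relation states crate#11 < crate#7. These cannot both hold.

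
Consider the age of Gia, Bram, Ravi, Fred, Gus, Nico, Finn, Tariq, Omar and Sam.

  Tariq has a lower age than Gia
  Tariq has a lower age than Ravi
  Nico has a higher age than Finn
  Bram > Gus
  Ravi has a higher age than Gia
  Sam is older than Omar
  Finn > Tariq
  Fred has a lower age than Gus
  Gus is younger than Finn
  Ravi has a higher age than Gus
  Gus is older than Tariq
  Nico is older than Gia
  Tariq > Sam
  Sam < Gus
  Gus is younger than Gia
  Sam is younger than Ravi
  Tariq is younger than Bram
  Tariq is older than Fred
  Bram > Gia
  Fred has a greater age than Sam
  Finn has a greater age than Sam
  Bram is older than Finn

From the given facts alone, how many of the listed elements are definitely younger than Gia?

The elements the relations force below Gia are Omar, Sam, Fred, Tariq, Gus — no chain reaches any other.
That is 5.

5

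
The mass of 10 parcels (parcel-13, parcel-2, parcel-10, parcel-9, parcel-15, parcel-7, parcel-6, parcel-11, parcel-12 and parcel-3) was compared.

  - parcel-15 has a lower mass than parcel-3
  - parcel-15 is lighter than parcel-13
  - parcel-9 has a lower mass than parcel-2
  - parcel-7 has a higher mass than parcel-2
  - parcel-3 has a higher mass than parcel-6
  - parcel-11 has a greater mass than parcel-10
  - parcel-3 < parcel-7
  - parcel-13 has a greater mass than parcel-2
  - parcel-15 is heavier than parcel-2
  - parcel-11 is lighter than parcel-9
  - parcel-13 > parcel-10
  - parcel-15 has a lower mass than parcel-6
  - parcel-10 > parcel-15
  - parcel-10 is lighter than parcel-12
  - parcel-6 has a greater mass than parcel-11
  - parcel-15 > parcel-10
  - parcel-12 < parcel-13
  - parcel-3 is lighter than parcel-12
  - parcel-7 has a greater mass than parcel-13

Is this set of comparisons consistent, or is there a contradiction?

We have parcel-15 < parcel-10 stated directly, yet also parcel-10 < parcel-11 < parcel-9 < parcel-2 < parcel-15 by chaining the others — so parcel-10 < parcel-15. Contradiction.

inconsistent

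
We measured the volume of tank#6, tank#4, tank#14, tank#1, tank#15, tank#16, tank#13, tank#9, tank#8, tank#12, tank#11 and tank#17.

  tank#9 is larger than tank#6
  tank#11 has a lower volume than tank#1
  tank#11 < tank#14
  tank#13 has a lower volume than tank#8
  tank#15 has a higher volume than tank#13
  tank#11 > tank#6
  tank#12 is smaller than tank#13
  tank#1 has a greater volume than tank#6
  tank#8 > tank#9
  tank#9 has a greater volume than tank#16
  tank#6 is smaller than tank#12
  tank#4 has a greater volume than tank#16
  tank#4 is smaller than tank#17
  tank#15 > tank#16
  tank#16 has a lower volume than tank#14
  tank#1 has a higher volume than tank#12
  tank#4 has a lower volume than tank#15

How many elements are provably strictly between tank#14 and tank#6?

1

Chaining upward from tank#6 reaches: tank#12, tank#11, tank#13, tank#15, tank#1, tank#9, tank#8.
Chaining downward from tank#14 reaches: tank#16, tank#11.
Strictly between tank#6 and tank#14 are those in both lists: tank#11 — 1 element.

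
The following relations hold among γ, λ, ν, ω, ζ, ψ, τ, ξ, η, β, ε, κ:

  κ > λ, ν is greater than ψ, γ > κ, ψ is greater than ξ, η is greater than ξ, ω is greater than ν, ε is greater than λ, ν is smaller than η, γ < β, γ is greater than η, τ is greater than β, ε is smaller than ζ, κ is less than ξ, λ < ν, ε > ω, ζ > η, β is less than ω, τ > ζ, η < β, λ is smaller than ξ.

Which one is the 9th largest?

ψ

Piecing the relations together gives one ordering: λ < κ < ξ < ψ < ν < η < γ < β < ω < ε < ζ < τ.
Counting 9 from the largest end gives ψ.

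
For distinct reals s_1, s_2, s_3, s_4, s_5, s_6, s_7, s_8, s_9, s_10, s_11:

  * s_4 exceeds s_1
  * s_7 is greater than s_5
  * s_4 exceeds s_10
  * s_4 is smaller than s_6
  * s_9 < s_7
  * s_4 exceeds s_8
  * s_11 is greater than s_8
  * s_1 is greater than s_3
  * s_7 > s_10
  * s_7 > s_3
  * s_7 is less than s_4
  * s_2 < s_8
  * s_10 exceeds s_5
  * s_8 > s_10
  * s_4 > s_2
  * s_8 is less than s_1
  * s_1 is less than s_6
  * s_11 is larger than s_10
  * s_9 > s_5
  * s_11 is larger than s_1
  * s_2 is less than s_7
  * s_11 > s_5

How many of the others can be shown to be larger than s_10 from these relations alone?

6

From s_10 the given relations immediately reach s_8, s_7, s_11, s_4.
From those, s_1, s_6 — 6 in total.
No other element is forced above s_10 by the given relations, so the count is 6.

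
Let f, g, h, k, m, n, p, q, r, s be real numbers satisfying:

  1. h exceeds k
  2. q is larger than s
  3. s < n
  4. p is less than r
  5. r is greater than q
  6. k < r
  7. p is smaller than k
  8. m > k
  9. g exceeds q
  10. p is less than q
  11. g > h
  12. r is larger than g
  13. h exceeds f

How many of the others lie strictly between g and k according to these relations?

1

Chaining upward from k reaches: h, m, r.
Chaining downward from g reaches: p, s, f, h, q.
Strictly between k and g are those in both lists: h — 1 element.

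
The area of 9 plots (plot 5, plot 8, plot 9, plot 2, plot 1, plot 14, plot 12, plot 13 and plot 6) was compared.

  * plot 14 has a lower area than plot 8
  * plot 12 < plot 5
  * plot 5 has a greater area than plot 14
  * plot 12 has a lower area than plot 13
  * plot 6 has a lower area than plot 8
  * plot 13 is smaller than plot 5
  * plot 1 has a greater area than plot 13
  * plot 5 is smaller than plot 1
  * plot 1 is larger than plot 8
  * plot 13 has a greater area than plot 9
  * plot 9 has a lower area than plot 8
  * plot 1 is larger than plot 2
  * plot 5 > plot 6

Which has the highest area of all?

Chaining downward from plot 1: directly below it, plot 8, plot 2, plot 13, plot 5; then plot 6, plot 9, plot 14, plot 12.
That covers every other element, and nothing is given above plot 1, so plot 1 is the highest area.

plot 1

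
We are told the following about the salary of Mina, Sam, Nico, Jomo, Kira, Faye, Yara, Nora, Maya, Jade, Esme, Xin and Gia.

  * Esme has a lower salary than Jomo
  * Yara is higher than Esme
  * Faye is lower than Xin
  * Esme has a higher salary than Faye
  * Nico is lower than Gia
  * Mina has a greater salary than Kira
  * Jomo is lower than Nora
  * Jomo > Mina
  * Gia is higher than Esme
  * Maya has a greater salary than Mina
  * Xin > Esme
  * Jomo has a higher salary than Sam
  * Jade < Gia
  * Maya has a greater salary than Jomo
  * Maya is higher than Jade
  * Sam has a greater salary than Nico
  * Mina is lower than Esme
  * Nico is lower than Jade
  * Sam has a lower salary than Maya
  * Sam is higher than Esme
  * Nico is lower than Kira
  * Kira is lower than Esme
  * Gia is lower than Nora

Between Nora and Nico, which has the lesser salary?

Nico

Following the relations from Nico: Nico < Kira < Mina < Esme < Sam < Jomo < Nora.
So Nico < Nora; Nico is the lower of the two.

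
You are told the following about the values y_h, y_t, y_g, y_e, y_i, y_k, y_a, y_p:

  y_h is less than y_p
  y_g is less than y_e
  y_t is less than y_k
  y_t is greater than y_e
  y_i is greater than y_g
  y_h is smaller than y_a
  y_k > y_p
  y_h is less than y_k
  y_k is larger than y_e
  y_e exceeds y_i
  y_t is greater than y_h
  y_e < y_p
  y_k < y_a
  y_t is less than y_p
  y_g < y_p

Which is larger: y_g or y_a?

y_g < y_i and y_i < y_e give y_g < y_e.
With y_e < y_t: y_g < y_i < y_e < y_t.
With y_t < y_p: y_g < y_i < y_e < y_t < y_p.
With y_p < y_k: y_g < y_i < y_e < y_t < y_p < y_k.
With y_k < y_a: y_g < y_i < y_e < y_t < y_p < y_k < y_a.
So y_g < y_a; y_a is the larger of the two.

y_a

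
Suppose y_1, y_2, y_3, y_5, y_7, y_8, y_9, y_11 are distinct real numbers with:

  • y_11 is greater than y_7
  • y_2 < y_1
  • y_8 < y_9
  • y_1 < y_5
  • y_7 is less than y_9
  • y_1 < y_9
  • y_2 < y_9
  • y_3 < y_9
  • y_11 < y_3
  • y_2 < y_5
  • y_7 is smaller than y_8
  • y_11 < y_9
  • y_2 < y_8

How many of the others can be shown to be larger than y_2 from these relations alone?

4

Directly above y_2: y_1, y_8, y_9, y_5.
Nothing else is reachable above y_2; 4 in all.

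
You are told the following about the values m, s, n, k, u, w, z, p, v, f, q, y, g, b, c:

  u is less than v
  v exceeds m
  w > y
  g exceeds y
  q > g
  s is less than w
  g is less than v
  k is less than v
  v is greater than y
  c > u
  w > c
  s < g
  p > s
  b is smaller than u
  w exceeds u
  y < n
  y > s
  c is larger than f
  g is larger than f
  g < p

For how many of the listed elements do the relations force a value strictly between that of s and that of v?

The relations place s below v. An element lies strictly between them when it is forced above s and also forced below v.
Above s: {y, g, p, w, n, q}. Below v: {f, y, g, k, m, b, u}.
Intersection: {y, g} — 2.

2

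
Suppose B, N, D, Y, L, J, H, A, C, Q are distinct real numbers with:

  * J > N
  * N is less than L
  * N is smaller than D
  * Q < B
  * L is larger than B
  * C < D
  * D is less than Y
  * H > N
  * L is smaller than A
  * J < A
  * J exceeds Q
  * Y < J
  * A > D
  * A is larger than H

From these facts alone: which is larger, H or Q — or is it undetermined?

Following every chain through Q: above Q we get B, L, J, A.
H is not reached, and no chain runs the other way from H to Q.
So the given relations leave the order of Q and H undetermined.

undetermined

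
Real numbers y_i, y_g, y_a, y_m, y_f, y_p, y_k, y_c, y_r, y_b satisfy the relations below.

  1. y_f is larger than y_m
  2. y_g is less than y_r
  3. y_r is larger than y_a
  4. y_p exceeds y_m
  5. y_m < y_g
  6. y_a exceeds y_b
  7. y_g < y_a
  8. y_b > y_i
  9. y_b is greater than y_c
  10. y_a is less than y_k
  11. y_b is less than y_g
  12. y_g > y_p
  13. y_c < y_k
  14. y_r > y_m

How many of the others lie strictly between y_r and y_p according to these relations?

2

The relations place y_p below y_r. An element lies strictly between them when it is forced above y_p and also forced below y_r.
Above y_p: {y_g, y_a, y_k}. Below y_r: {y_i, y_m, y_c, y_b, y_g, y_a}.
Intersection: {y_g, y_a} — 2.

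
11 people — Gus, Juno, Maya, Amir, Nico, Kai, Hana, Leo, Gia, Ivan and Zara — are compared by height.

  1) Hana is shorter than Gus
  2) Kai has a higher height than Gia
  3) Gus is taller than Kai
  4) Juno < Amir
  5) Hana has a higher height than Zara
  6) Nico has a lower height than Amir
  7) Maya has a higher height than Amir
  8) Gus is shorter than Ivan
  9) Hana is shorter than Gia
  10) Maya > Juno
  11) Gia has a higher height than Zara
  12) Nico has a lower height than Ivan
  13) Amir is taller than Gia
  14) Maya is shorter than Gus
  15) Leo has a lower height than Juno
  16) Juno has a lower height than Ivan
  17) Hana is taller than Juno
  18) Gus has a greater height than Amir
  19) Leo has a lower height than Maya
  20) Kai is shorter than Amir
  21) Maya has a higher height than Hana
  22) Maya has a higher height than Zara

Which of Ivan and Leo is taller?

Ivan

Link the given pairs in sequence: Leo < Juno; Juno < Hana; Hana < Gia; Gia < Kai; Kai < Amir; Amir < Gus; Gus < Ivan.
Chaining these gives Leo < Juno < Hana < Gia < Kai < Amir < Gus < Ivan.
So Leo < Ivan; Ivan is the taller of the two.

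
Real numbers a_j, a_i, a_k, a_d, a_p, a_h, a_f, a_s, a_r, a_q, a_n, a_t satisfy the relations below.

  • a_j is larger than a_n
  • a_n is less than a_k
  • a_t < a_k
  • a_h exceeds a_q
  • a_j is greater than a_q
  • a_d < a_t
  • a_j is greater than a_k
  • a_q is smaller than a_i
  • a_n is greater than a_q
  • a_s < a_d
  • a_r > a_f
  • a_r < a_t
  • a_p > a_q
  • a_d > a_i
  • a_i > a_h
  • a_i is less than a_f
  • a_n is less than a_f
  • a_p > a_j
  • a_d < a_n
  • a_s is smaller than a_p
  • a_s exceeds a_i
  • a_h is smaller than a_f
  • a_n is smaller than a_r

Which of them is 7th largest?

a_n

Chaining the given pairs: a_q < a_h < a_i < a_s < a_d < a_n < a_f < a_r < a_t < a_k < a_j < a_p.
Counting 7 from the largest end gives a_n.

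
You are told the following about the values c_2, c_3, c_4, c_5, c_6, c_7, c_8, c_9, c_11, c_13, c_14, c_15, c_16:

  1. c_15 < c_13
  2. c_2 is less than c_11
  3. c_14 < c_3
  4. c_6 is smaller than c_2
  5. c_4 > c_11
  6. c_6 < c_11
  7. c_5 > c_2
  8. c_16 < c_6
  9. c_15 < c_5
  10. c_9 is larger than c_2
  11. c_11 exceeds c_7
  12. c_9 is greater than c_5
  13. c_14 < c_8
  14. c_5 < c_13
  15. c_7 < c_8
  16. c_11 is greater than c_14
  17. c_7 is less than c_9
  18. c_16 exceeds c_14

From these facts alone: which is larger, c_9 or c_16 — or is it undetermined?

Following the relations from c_16: c_16 < c_6 < c_2 < c_5 < c_9.
So c_9 is larger.

c_9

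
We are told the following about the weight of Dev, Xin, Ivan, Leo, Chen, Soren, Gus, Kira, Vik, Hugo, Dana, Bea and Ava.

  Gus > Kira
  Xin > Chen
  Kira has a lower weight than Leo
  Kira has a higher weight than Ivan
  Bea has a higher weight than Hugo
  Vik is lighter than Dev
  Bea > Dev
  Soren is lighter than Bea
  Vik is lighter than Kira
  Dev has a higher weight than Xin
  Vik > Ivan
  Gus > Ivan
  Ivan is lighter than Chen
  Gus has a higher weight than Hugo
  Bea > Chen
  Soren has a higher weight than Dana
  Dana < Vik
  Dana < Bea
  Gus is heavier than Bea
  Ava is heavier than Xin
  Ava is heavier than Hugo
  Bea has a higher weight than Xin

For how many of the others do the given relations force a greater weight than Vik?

5

Directly above Vik: Kira, Dev.
One step further: Leo, Bea, Gus (5 so far).
Nothing else is reachable above Vik; 5 in all.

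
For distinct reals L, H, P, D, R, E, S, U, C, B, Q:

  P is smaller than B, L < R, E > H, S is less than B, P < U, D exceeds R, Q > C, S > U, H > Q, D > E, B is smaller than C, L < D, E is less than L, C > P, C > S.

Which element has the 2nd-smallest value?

Piecing the relations together gives one ordering: P < U < S < B < C < Q < H < E < L < R < D.
Counting 2 from the smallest end gives U.

U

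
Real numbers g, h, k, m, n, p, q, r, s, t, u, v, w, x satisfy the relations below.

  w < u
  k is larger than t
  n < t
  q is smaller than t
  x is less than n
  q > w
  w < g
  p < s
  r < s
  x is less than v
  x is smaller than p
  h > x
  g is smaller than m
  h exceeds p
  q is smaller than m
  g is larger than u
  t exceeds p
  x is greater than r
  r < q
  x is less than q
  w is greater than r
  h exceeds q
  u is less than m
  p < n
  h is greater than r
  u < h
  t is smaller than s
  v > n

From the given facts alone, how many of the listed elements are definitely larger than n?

From n the given relations immediately reach t, v.
From those, k, s — 4 in total.
Nothing else is reachable above n; 4 in all.

4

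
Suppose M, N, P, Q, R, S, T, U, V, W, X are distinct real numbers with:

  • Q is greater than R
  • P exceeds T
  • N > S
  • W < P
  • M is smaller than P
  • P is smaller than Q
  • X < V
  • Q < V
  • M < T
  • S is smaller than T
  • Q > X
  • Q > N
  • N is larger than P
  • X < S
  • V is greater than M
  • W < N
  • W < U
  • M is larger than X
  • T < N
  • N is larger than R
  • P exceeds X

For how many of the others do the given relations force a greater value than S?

The elements the relations force above S are T, P, N, Q, V — no chain reaches any other.
That is 5.

5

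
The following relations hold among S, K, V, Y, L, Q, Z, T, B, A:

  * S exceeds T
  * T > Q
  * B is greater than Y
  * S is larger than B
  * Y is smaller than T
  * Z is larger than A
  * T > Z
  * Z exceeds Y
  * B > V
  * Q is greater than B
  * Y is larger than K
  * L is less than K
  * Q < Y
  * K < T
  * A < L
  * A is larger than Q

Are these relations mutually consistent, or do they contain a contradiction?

inconsistent

Chaining the given relations yields B < Q < A < L < K < Y, so B < Y. But one relation states Y < B. These cannot both hold.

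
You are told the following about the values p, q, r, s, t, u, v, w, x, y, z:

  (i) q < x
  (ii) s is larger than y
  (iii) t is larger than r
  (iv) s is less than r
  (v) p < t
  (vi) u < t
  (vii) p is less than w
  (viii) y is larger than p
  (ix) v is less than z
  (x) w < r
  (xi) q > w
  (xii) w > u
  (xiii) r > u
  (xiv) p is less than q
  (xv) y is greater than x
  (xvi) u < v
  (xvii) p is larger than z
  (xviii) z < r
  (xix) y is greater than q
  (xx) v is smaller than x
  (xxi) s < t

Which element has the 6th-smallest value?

Chaining the given pairs: u < v < z < p < w < q < x < y < s < r < t.
Counting 6 from the smallest end gives q.

q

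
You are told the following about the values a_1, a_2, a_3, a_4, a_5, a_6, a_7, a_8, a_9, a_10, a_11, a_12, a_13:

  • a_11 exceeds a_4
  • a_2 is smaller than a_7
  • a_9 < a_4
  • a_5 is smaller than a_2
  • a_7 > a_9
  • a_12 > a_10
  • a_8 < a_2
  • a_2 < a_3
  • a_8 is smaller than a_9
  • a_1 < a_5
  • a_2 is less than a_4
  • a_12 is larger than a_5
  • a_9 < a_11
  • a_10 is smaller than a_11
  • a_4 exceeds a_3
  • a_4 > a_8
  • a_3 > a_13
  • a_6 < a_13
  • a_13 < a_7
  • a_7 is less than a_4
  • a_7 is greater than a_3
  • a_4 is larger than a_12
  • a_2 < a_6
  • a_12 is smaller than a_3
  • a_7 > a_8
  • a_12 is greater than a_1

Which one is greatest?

a_11

a_1 is not greatest since a_1 < a_5; a_10 is not greatest since a_10 < a_12; a_5 is not greatest since a_5 < a_2; a_8 is not greatest since a_8 < a_2; a_2 is not greatest since a_2 < a_6; a_6 is not greatest since a_6 < a_13; a_12 is not greatest since a_12 < a_4; a_13 is not greatest since a_13 < a_7; a_3 is not greatest since a_3 < a_4; a_9 is not greatest since a_9 < a_4; a_7 is not greatest since a_7 < a_4; a_4 is not greatest since a_4 < a_11.
Only a_11 has nothing above it, so a_11 is the greatest.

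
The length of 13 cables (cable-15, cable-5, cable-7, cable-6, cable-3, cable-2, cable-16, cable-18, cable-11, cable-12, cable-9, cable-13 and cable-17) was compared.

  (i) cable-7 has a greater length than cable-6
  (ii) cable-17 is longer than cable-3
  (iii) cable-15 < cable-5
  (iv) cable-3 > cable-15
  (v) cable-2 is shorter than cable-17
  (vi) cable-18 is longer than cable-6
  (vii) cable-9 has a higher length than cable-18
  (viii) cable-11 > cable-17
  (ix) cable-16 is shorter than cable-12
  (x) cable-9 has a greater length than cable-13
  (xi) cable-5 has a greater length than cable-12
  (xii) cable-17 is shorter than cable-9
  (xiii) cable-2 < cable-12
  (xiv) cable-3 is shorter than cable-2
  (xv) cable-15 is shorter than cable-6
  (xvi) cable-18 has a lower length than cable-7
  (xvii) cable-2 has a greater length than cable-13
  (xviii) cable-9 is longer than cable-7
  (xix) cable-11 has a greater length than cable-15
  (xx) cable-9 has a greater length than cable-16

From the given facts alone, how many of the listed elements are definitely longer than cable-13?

From cable-13 the given relations immediately reach cable-2, cable-9.
From those, cable-12, cable-17 — 4 in total.
From those, cable-5, cable-11 — 6 in total.
Nothing else is reachable above cable-13; 6 in all.

6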